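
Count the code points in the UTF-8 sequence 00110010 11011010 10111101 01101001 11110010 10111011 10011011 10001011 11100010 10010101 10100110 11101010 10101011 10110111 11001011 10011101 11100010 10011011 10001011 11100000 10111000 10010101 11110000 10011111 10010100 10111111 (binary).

Byte at offset 0: 0x32 = 00110010 → 1-byte char (#1). Advance 1.
Byte at offset 1: 0xDA = 11011010 → 2-byte char (#2). Advance 2.
Byte at offset 3: 0x69 = 01101001 → 1-byte char (#3). Advance 1.
Byte at offset 4: 0xF2 = 11110010 → 4-byte char (#4). Advance 4.
Byte at offset 8: 0xE2 = 11100010 → 3-byte char (#5). Advance 3.
Byte at offset 11: 0xEA = 11101010 → 3-byte char (#6). Advance 3.
Byte at offset 14: 0xCB = 11001011 → 2-byte char (#7). Advance 2.
Byte at offset 16: 0xE2 = 11100010 → 3-byte char (#8). Advance 3.
Byte at offset 19: 0xE0 = 11100000 → 3-byte char (#9). Advance 3.
Byte at offset 22: 0xF0 = 11110000 → 4-byte char (#10). Advance 4.
Reached end at offset 26 after 10 code points.

10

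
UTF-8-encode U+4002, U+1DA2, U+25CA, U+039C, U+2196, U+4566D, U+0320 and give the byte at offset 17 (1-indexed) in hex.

1-indexed offset 17 is 0-indexed offset 16.
U+4002 → 3-byte form E4 80 82 at offsets 0–2.
U+1DA2 → 3-byte form E1 B6 A2 at offsets 3–5.
U+25CA → 3-byte form E2 97 8A at offsets 6–8.
U+039C → 2-byte form CE 9C at offsets 9–10.
U+2196 → 3-byte form E2 86 96 at offsets 11–13.
U+4566D → 4-byte form F1 85 99 AD at offsets 14–17.
Offset 16 falls in char 6's range; it's byte 3 of F1 85 99 AD = 0x99.

0x99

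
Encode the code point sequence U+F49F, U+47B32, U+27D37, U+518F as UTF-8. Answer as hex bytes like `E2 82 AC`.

U+F49F: 3-byte form → EF 92 9F.
U+47B32: 4-byte form → F1 87 AC B2.
U+27D37: 4-byte form → F0 A7 B4 B7.
U+518F: 3-byte form → E5 86 8F.
Concatenated (14 bytes): EF 92 9F F1 87 AC B2 F0 A7 B4 B7 E5 86 8F.

EF 92 9F F1 87 AC B2 F0 A7 B4 B7 E5 86 8F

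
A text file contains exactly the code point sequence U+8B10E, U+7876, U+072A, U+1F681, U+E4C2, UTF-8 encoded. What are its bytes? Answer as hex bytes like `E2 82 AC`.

F2 8B 84 8E E7 A1 B6 DC AA F0 9F 9A 81 EE 93 82

U+8B10E: 4-byte form → F2 8B 84 8E.
U+7876: 3-byte form → E7 A1 B6.
U+072A: 2-byte form → DC AA.
U+1F681: 4-byte form → F0 9F 9A 81.
U+E4C2: 3-byte form → EE 93 82.
Concatenated (16 bytes): F2 8B 84 8E E7 A1 B6 DC AA F0 9F 9A 81 EE 93 82.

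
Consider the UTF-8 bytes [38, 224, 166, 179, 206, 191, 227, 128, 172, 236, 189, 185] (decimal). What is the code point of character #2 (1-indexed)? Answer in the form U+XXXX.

Offset 0: leading byte 0x26 = 00100110 → 1-byte char #1 = 26.
Offset 1: leading byte 0xE0 = 11100000 → 3-byte char #2 = E0 A6 B3.
Leading byte 0xE0 = 11100000 matches 1110xxxx → 3-byte sequence.
Byte 1: 0xE0 = 11100000, payload 0000 (4 bits).
Byte 2: 0xA6 = 10100110 (10xxxxxx ✓), payload 100110.
Byte 3: 0xB3 = 10110011 (10xxxxxx ✓), payload 110011.
Concatenate: 0000100110110011 = 0x9B3 (16 bits → U+09B3).

U+09B3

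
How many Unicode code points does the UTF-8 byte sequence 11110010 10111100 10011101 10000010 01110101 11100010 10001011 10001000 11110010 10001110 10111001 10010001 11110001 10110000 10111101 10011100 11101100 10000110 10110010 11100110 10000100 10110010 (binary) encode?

Byte at offset 0: 0xF2 = 11110010 → 4-byte char (#1). Advance 4.
Byte at offset 4: 0x75 = 01110101 → 1-byte char (#2). Advance 1.
Byte at offset 5: 0xE2 = 11100010 → 3-byte char (#3). Advance 3.
Byte at offset 8: 0xF2 = 11110010 → 4-byte char (#4). Advance 4.
Byte at offset 12: 0xF1 = 11110001 → 4-byte char (#5). Advance 4.
Byte at offset 16: 0xEC = 11101100 → 3-byte char (#6). Advance 3.
Byte at offset 19: 0xE6 = 11100110 → 3-byte char (#7). Advance 3.
Reached end at offset 22 after 7 code points.

7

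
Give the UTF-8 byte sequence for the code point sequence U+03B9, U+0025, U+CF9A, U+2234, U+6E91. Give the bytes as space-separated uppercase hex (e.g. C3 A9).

CE B9 25 EC BE 9A E2 88 B4 E6 BA 91

U+03B9: 2-byte form → CE B9.
U+0025: 1-byte form → 25.
U+CF9A: 3-byte form → EC BE 9A.
U+2234: 3-byte form → E2 88 B4.
U+6E91: 3-byte form → E6 BA 91.
Concatenated (12 bytes): CE B9 25 EC BE 9A E2 88 B4 E6 BA 91.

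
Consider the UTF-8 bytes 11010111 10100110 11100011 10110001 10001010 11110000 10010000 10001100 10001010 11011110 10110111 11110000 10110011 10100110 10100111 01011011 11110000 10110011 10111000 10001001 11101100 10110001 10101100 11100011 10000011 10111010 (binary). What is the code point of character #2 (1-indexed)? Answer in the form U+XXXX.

U+3C4A

Offset 0: leading byte 0xD7 = 11010111 → 2-byte char #1 = D7 A6.
Offset 2: leading byte 0xE3 = 11100011 → 3-byte char #2 = E3 B1 8A.
Leading byte 0xE3 = 11100011 matches 1110xxxx → 3-byte sequence.
Byte 1: 0xE3 = 11100011, payload 0011 (4 bits).
Byte 2: 0xB1 = 10110001 (10xxxxxx ✓), payload 110001.
Byte 3: 0x8A = 10001010 (10xxxxxx ✓), payload 001010.
Concatenate: 0011110001001010 = 0x3C4A (16 bits → U+3C4A).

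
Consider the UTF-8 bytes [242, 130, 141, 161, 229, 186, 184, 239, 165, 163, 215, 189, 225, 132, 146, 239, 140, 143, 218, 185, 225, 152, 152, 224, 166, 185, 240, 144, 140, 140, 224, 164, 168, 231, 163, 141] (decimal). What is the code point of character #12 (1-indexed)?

Offset 0: leading byte 0xF2 = 11110010 → 4-byte char #1 = F2 82 8D A1.
Offset 4: leading byte 0xE5 = 11100101 → 3-byte char #2 = E5 BA B8.
Offset 7: leading byte 0xEF = 11101111 → 3-byte char #3 = EF A5 A3.
Offset 10: leading byte 0xD7 = 11010111 → 2-byte char #4 = D7 BD.
Offset 12: leading byte 0xE1 = 11100001 → 3-byte char #5 = E1 84 92.
Offset 15: leading byte 0xEF = 11101111 → 3-byte char #6 = EF 8C 8F.
Offset 18: leading byte 0xDA = 11011010 → 2-byte char #7 = DA B9.
Offset 20: leading byte 0xE1 = 11100001 → 3-byte char #8 = E1 98 98.
Offset 23: leading byte 0xE0 = 11100000 → 3-byte char #9 = E0 A6 B9.
Offset 26: leading byte 0xF0 = 11110000 → 4-byte char #10 = F0 90 8C 8C.
Offset 30: leading byte 0xE0 = 11100000 → 3-byte char #11 = E0 A4 A8.
Offset 33: leading byte 0xE7 = 11100111 → 3-byte char #12 = E7 A3 8D.
Leading byte 0xE7 = 11100111 matches 1110xxxx → 3-byte sequence.
Byte 1: 0xE7 = 11100111, payload 0111 (4 bits).
Byte 2: 0xA3 = 10100011 (10xxxxxx ✓), payload 100011.
Byte 3: 0x8D = 10001101 (10xxxxxx ✓), payload 001101.
Concatenate: 0111100011001101 = 0x78CD (16 bits → U+78CD).

U+78CD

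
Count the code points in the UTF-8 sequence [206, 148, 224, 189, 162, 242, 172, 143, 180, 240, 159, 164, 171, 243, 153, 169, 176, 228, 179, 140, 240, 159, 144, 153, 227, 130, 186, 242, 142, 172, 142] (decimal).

9

Byte at offset 0: 0xCE = 11001110 → 2-byte char (#1). Advance 2.
Byte at offset 2: 0xE0 = 11100000 → 3-byte char (#2). Advance 3.
Byte at offset 5: 0xF2 = 11110010 → 4-byte char (#3). Advance 4.
Byte at offset 9: 0xF0 = 11110000 → 4-byte char (#4). Advance 4.
Byte at offset 13: 0xF3 = 11110011 → 4-byte char (#5). Advance 4.
Byte at offset 17: 0xE4 = 11100100 → 3-byte char (#6). Advance 3.
Byte at offset 20: 0xF0 = 11110000 → 4-byte char (#7). Advance 4.
Byte at offset 24: 0xE3 = 11100011 → 3-byte char (#8). Advance 3.
Byte at offset 27: 0xF2 = 11110010 → 4-byte char (#9). Advance 4.
Reached end at offset 31 after 9 code points.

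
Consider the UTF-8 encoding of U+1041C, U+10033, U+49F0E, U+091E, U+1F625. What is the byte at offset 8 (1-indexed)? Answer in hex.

1-indexed offset 8 is 0-indexed offset 7.
U+1041C → 4-byte form F0 90 90 9C at offsets 0–3.
U+10033 → 4-byte form F0 90 80 B3 at offsets 4–7.
Offset 7 falls in char 2's range; it's byte 4 of F0 90 80 B3 = 0xB3.

0xB3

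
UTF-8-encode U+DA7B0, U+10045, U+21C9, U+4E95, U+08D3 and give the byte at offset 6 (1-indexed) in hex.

1-indexed offset 6 is 0-indexed offset 5.
U+DA7B0 → 4-byte form F3 9A 9E B0 at offsets 0–3.
U+10045 → 4-byte form F0 90 81 85 at offsets 4–7.
Offset 5 falls in char 2's range; it's byte 2 of F0 90 81 85 = 0x90.

0x90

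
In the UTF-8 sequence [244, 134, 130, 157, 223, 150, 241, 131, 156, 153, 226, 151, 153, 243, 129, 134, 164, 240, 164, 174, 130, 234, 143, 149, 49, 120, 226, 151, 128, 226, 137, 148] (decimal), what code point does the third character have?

U+43719

Offset 0: leading byte 0xF4 = 11110100 → 4-byte char #1 = F4 86 82 9D.
Offset 4: leading byte 0xDF = 11011111 → 2-byte char #2 = DF 96.
Offset 6: leading byte 0xF1 = 11110001 → 4-byte char #3 = F1 83 9C 99.
Leading byte 0xF1 = 11110001 matches 11110xxx → 4-byte sequence.
Byte 1: 0xF1 = 11110001, payload 001 (3 bits).
Byte 2: 0x83 = 10000011 (10xxxxxx ✓), payload 000011.
Byte 3: 0x9C = 10011100 (10xxxxxx ✓), payload 011100.
Byte 4: 0x99 = 10011001 (10xxxxxx ✓), payload 011001.
Concatenate: 001000011011100011001 = 0x43719 (21 bits → U+43719).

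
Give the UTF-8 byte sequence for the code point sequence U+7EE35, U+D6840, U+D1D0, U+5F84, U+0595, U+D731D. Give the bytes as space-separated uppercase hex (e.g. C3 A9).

U+7EE35: 4-byte form → F1 BE B8 B5.
U+D6840: 4-byte form → F3 96 A1 80.
U+D1D0: 3-byte form → ED 87 90.
U+5F84: 3-byte form → E5 BE 84.
U+0595: 2-byte form → D6 95.
U+D731D: 4-byte form → F3 97 8C 9D.
Concatenated (20 bytes): F1 BE B8 B5 F3 96 A1 80 ED 87 90 E5 BE 84 D6 95 F3 97 8C 9D.

F1 BE B8 B5 F3 96 A1 80 ED 87 90 E5 BE 84 D6 95 F3 97 8C 9D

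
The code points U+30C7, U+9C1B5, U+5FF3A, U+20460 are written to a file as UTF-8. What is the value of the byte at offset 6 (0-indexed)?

0xB5

U+30C7 → 3-byte form E3 83 87 at offsets 0–2.
U+9C1B5 → 4-byte form F2 9C 86 B5 at offsets 3–6.
Offset 6 falls in char 2's range; it's byte 4 of F2 9C 86 B5 = 0xB5.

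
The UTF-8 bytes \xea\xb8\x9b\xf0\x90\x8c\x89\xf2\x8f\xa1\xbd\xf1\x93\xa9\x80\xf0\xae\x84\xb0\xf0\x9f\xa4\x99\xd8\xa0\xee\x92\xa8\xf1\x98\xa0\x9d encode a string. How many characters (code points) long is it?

9

Byte at offset 0: 0xEA = 11101010 → 3-byte char (#1). Advance 3.
Byte at offset 3: 0xF0 = 11110000 → 4-byte char (#2). Advance 4.
Byte at offset 7: 0xF2 = 11110010 → 4-byte char (#3). Advance 4.
Byte at offset 11: 0xF1 = 11110001 → 4-byte char (#4). Advance 4.
Byte at offset 15: 0xF0 = 11110000 → 4-byte char (#5). Advance 4.
Byte at offset 19: 0xF0 = 11110000 → 4-byte char (#6). Advance 4.
Byte at offset 23: 0xD8 = 11011000 → 2-byte char (#7). Advance 2.
Byte at offset 25: 0xEE = 11101110 → 3-byte char (#8). Advance 3.
Byte at offset 28: 0xF1 = 11110001 → 4-byte char (#9). Advance 4.
Reached end at offset 32 after 9 code points.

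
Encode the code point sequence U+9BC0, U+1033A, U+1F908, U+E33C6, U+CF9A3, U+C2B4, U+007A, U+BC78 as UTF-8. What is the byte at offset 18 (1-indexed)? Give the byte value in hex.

0xA6

1-indexed offset 18 is 0-indexed offset 17.
U+9BC0 → 3-byte form E9 AF 80 at offsets 0–2.
U+1033A → 4-byte form F0 90 8C BA at offsets 3–6.
U+1F908 → 4-byte form F0 9F A4 88 at offsets 7–10.
U+E33C6 → 4-byte form F3 A3 8F 86 at offsets 11–14.
U+CF9A3 → 4-byte form F3 8F A6 A3 at offsets 15–18.
Offset 17 falls in char 5's range; it's byte 3 of F3 8F A6 A3 = 0xA6.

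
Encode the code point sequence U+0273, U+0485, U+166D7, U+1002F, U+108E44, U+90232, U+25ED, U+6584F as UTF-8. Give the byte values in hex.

C9 B3 D2 85 F0 96 9B 97 F0 90 80 AF F4 88 B9 84 F2 90 88 B2 E2 97 AD F1 A5 A1 8F

U+0273: 2-byte form → C9 B3.
U+0485: 2-byte form → D2 85.
U+166D7: 4-byte form → F0 96 9B 97.
U+1002F: 4-byte form → F0 90 80 AF.
U+108E44: 4-byte form → F4 88 B9 84.
U+90232: 4-byte form → F2 90 88 B2.
U+25ED: 3-byte form → E2 97 AD.
U+6584F: 4-byte form → F1 A5 A1 8F.
Concatenated (27 bytes): C9 B3 D2 85 F0 96 9B 97 F0 90 80 AF F4 88 B9 84 F2 90 88 B2 E2 97 AD F1 A5 A1 8F.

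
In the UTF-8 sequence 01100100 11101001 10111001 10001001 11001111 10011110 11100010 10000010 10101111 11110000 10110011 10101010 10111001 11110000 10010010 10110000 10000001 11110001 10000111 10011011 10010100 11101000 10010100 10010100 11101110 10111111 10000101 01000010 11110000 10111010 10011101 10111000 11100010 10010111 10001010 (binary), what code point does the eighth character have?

Offset 0: leading byte 0x64 = 01100100 → 1-byte char #1 = 64.
Offset 1: leading byte 0xE9 = 11101001 → 3-byte char #2 = E9 B9 89.
Offset 4: leading byte 0xCF = 11001111 → 2-byte char #3 = CF 9E.
Offset 6: leading byte 0xE2 = 11100010 → 3-byte char #4 = E2 82 AF.
Offset 9: leading byte 0xF0 = 11110000 → 4-byte char #5 = F0 B3 AA B9.
Offset 13: leading byte 0xF0 = 11110000 → 4-byte char #6 = F0 92 B0 81.
Offset 17: leading byte 0xF1 = 11110001 → 4-byte char #7 = F1 87 9B 94.
Offset 21: leading byte 0xE8 = 11101000 → 3-byte char #8 = E8 94 94.
Leading byte 0xE8 = 11101000 matches 1110xxxx → 3-byte sequence.
Byte 1: 0xE8 = 11101000, payload 1000 (4 bits).
Byte 2: 0x94 = 10010100 (10xxxxxx ✓), payload 010100.
Byte 3: 0x94 = 10010100 (10xxxxxx ✓), payload 010100.
Concatenate: 1000010100010100 = 0x8514 (16 bits → U+8514).

U+8514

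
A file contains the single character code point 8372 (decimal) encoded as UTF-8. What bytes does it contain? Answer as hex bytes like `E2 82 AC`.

U+20B4 = 0x20B4 = 8372 decimal. In range U+0800–U+FFFF → 3-byte form: 1110xxxx 10xxxxxx 10xxxxxx.
Binary (16 bits): 0010000010110100.
Split 4+6+6: 0010 | 000010 | 110100.
Byte 1: 11100010 = 0xE2.
Byte 2: 10000010 = 0x82.
Byte 3: 10110100 = 0xB4.

E2 82 B4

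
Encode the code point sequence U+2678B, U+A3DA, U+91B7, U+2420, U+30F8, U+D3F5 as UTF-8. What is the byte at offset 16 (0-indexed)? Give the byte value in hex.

U+2678B → 4-byte form F0 A6 9E 8B at offsets 0–3.
U+A3DA → 3-byte form EA 8F 9A at offsets 4–6.
U+91B7 → 3-byte form E9 86 B7 at offsets 7–9.
U+2420 → 3-byte form E2 90 A0 at offsets 10–12.
U+30F8 → 3-byte form E3 83 B8 at offsets 13–15.
U+D3F5 → 3-byte form ED 8F B5 at offsets 16–18.
Offset 16 falls in char 6's range; it's byte 1 of ED 8F B5 = 0xED.

0xED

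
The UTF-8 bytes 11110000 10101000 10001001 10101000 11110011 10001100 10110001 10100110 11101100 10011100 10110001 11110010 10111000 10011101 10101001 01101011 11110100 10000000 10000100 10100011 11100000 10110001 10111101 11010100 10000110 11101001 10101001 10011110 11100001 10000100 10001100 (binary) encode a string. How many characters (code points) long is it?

Byte at offset 0: 0xF0 = 11110000 → 4-byte char (#1). Advance 4.
Byte at offset 4: 0xF3 = 11110011 → 4-byte char (#2). Advance 4.
Byte at offset 8: 0xEC = 11101100 → 3-byte char (#3). Advance 3.
Byte at offset 11: 0xF2 = 11110010 → 4-byte char (#4). Advance 4.
Byte at offset 15: 0x6B = 01101011 → 1-byte char (#5). Advance 1.
Byte at offset 16: 0xF4 = 11110100 → 4-byte char (#6). Advance 4.
Byte at offset 20: 0xE0 = 11100000 → 3-byte char (#7). Advance 3.
Byte at offset 23: 0xD4 = 11010100 → 2-byte char (#8). Advance 2.
Byte at offset 25: 0xE9 = 11101001 → 3-byte char (#9). Advance 3.
Byte at offset 28: 0xE1 = 11100001 → 3-byte char (#10). Advance 3.
Reached end at offset 31 after 10 code points.

10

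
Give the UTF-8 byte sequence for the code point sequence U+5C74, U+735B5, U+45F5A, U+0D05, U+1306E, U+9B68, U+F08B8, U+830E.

U+5C74: 3-byte form → E5 B1 B4.
U+735B5: 4-byte form → F1 B3 96 B5.
U+45F5A: 4-byte form → F1 85 BD 9A.
U+0D05: 3-byte form → E0 B4 85.
U+1306E: 4-byte form → F0 93 81 AE.
U+9B68: 3-byte form → E9 AD A8.
U+F08B8: 4-byte form → F3 B0 A2 B8.
U+830E: 3-byte form → E8 8C 8E.
Concatenated (28 bytes): E5 B1 B4 F1 B3 96 B5 F1 85 BD 9A E0 B4 85 F0 93 81 AE E9 AD A8 F3 B0 A2 B8 E8 8C 8E.

E5 B1 B4 F1 B3 96 B5 F1 85 BD 9A E0 B4 85 F0 93 81 AE E9 AD A8 F3 B0 A2 B8 E8 8C 8E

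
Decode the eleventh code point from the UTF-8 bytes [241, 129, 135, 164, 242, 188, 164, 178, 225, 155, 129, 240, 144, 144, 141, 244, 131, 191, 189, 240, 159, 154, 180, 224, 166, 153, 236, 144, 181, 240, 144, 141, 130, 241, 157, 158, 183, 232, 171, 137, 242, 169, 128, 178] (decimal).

U+8AC9

Offset 0: leading byte 0xF1 = 11110001 → 4-byte char #1 = F1 81 87 A4.
Offset 4: leading byte 0xF2 = 11110010 → 4-byte char #2 = F2 BC A4 B2.
Offset 8: leading byte 0xE1 = 11100001 → 3-byte char #3 = E1 9B 81.
Offset 11: leading byte 0xF0 = 11110000 → 4-byte char #4 = F0 90 90 8D.
Offset 15: leading byte 0xF4 = 11110100 → 4-byte char #5 = F4 83 BF BD.
Offset 19: leading byte 0xF0 = 11110000 → 4-byte char #6 = F0 9F 9A B4.
Offset 23: leading byte 0xE0 = 11100000 → 3-byte char #7 = E0 A6 99.
Offset 26: leading byte 0xEC = 11101100 → 3-byte char #8 = EC 90 B5.
Offset 29: leading byte 0xF0 = 11110000 → 4-byte char #9 = F0 90 8D 82.
Offset 33: leading byte 0xF1 = 11110001 → 4-byte char #10 = F1 9D 9E B7.
Offset 37: leading byte 0xE8 = 11101000 → 3-byte char #11 = E8 AB 89.
Leading byte 0xE8 = 11101000 matches 1110xxxx → 3-byte sequence.
Byte 1: 0xE8 = 11101000, payload 1000 (4 bits).
Byte 2: 0xAB = 10101011 (10xxxxxx ✓), payload 101011.
Byte 3: 0x89 = 10001001 (10xxxxxx ✓), payload 001001.
Concatenate: 1000101011001001 = 0x8AC9 (16 bits → U+8AC9).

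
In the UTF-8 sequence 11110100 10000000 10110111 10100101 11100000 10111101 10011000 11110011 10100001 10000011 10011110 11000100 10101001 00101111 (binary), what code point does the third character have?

Offset 0: leading byte 0xF4 = 11110100 → 4-byte char #1 = F4 80 B7 A5.
Offset 4: leading byte 0xE0 = 11100000 → 3-byte char #2 = E0 BD 98.
Offset 7: leading byte 0xF3 = 11110011 → 4-byte char #3 = F3 A1 83 9E.
Leading byte 0xF3 = 11110011 matches 11110xxx → 4-byte sequence.
Byte 1: 0xF3 = 11110011, payload 011 (3 bits).
Byte 2: 0xA1 = 10100001 (10xxxxxx ✓), payload 100001.
Byte 3: 0x83 = 10000011 (10xxxxxx ✓), payload 000011.
Byte 4: 0x9E = 10011110 (10xxxxxx ✓), payload 011110.
Concatenate: 011100001000011011110 = 0xE10DE (21 bits → U+E10DE).

U+E10DE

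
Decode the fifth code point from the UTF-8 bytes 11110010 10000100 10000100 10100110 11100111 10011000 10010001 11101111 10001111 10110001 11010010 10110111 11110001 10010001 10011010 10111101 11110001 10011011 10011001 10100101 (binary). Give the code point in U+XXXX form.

U+516BD

Offset 0: leading byte 0xF2 = 11110010 → 4-byte char #1 = F2 84 84 A6.
Offset 4: leading byte 0xE7 = 11100111 → 3-byte char #2 = E7 98 91.
Offset 7: leading byte 0xEF = 11101111 → 3-byte char #3 = EF 8F B1.
Offset 10: leading byte 0xD2 = 11010010 → 2-byte char #4 = D2 B7.
Offset 12: leading byte 0xF1 = 11110001 → 4-byte char #5 = F1 91 9A BD.
Leading byte 0xF1 = 11110001 matches 11110xxx → 4-byte sequence.
Byte 1: 0xF1 = 11110001, payload 001 (3 bits).
Byte 2: 0x91 = 10010001 (10xxxxxx ✓), payload 010001.
Byte 3: 0x9A = 10011010 (10xxxxxx ✓), payload 011010.
Byte 4: 0xBD = 10111101 (10xxxxxx ✓), payload 111101.
Concatenate: 001010001011010111101 = 0x516BD (21 bits → U+516BD).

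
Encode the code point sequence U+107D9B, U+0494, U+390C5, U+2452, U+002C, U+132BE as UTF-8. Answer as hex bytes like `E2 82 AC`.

U+107D9B: 4-byte form → F4 87 B6 9B.
U+0494: 2-byte form → D2 94.
U+390C5: 4-byte form → F0 B9 83 85.
U+2452: 3-byte form → E2 91 92.
U+002C: 1-byte form → 2C.
U+132BE: 4-byte form → F0 93 8A BE.
Concatenated (18 bytes): F4 87 B6 9B D2 94 F0 B9 83 85 E2 91 92 2C F0 93 8A BE.

F4 87 B6 9B D2 94 F0 B9 83 85 E2 91 92 2C F0 93 8A BE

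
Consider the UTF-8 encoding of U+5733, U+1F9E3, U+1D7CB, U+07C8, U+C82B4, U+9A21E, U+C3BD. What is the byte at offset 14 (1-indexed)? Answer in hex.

0xF3

1-indexed offset 14 is 0-indexed offset 13.
U+5733 → 3-byte form E5 9C B3 at offsets 0–2.
U+1F9E3 → 4-byte form F0 9F A7 A3 at offsets 3–6.
U+1D7CB → 4-byte form F0 9D 9F 8B at offsets 7–10.
U+07C8 → 2-byte form DF 88 at offsets 11–12.
U+C82B4 → 4-byte form F3 88 8A B4 at offsets 13–16.
Offset 13 falls in char 5's range; it's byte 1 of F3 88 8A B4 = 0xF3.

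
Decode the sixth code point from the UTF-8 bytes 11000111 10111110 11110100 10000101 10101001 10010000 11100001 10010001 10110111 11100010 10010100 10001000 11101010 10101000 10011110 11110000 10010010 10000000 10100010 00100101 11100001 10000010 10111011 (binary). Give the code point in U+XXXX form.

Offset 0: leading byte 0xC7 = 11000111 → 2-byte char #1 = C7 BE.
Offset 2: leading byte 0xF4 = 11110100 → 4-byte char #2 = F4 85 A9 90.
Offset 6: leading byte 0xE1 = 11100001 → 3-byte char #3 = E1 91 B7.
Offset 9: leading byte 0xE2 = 11100010 → 3-byte char #4 = E2 94 88.
Offset 12: leading byte 0xEA = 11101010 → 3-byte char #5 = EA A8 9E.
Offset 15: leading byte 0xF0 = 11110000 → 4-byte char #6 = F0 92 80 A2.
Leading byte 0xF0 = 11110000 matches 11110xxx → 4-byte sequence.
Byte 1: 0xF0 = 11110000, payload 000 (3 bits).
Byte 2: 0x92 = 10010010 (10xxxxxx ✓), payload 010010.
Byte 3: 0x80 = 10000000 (10xxxxxx ✓), payload 000000.
Byte 4: 0xA2 = 10100010 (10xxxxxx ✓), payload 100010.
Concatenate: 000010010000000100010 = 0x12022 (21 bits → U+12022).

U+12022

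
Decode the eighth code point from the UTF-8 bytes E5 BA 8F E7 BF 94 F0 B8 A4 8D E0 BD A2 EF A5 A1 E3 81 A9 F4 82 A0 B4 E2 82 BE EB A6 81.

Offset 0: leading byte 0xE5 = 11100101 → 3-byte char #1 = E5 BA 8F.
Offset 3: leading byte 0xE7 = 11100111 → 3-byte char #2 = E7 BF 94.
Offset 6: leading byte 0xF0 = 11110000 → 4-byte char #3 = F0 B8 A4 8D.
Offset 10: leading byte 0xE0 = 11100000 → 3-byte char #4 = E0 BD A2.
Offset 13: leading byte 0xEF = 11101111 → 3-byte char #5 = EF A5 A1.
Offset 16: leading byte 0xE3 = 11100011 → 3-byte char #6 = E3 81 A9.
Offset 19: leading byte 0xF4 = 11110100 → 4-byte char #7 = F4 82 A0 B4.
Offset 23: leading byte 0xE2 = 11100010 → 3-byte char #8 = E2 82 BE.
Leading byte 0xE2 = 11100010 matches 1110xxxx → 3-byte sequence.
Byte 1: 0xE2 = 11100010, payload 0010 (4 bits).
Byte 2: 0x82 = 10000010 (10xxxxxx ✓), payload 000010.
Byte 3: 0xBE = 10111110 (10xxxxxx ✓), payload 111110.
Concatenate: 0010000010111110 = 0x20BE (16 bits → U+20BE).

U+20BE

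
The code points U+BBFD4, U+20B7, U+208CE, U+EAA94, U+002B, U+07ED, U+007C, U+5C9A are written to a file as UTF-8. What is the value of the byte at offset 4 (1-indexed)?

0x94

1-indexed offset 4 is 0-indexed offset 3.
U+BBFD4 → 4-byte form F2 BB BF 94 at offsets 0–3.
Offset 3 falls in char 1's range; it's byte 4 of F2 BB BF 94 = 0x94.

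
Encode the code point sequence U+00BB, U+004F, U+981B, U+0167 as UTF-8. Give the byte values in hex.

U+00BB: 2-byte form → C2 BB.
U+004F: 1-byte form → 4F.
U+981B: 3-byte form → E9 A0 9B.
U+0167: 2-byte form → C5 A7.
Concatenated (8 bytes): C2 BB 4F E9 A0 9B C5 A7.

C2 BB 4F E9 A0 9B C5 A7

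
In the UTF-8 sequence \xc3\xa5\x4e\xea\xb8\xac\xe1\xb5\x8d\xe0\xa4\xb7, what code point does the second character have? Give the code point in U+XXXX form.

U+004E

Offset 0: leading byte 0xC3 = 11000011 → 2-byte char #1 = C3 A5.
Offset 2: leading byte 0x4E = 01001110 → 1-byte char #2 = 4E.
Leading byte 0x4E = 01001110 matches 0xxxxxxx → 1-byte sequence.
Byte 1: 0x4E = 01001110, payload 1001110 (7 bits).
Concatenate: 1001110 = 0x4E (7 bits → U+004E).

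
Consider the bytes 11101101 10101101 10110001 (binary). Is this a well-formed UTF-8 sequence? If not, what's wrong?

Structurally a 3-byte sequence; payload = 0xDB71.
But 0xDB71 is in U+D800–U+DFFF, the surrogate range. Surrogates are not Unicode scalar values and are forbidden in UTF-8.

invalid (encodes a surrogate (U+D800–U+DFFF))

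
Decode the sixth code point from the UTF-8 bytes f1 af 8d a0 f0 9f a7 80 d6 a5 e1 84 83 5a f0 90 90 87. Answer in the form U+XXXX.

Offset 0: leading byte 0xF1 = 11110001 → 4-byte char #1 = F1 AF 8D A0.
Offset 4: leading byte 0xF0 = 11110000 → 4-byte char #2 = F0 9F A7 80.
Offset 8: leading byte 0xD6 = 11010110 → 2-byte char #3 = D6 A5.
Offset 10: leading byte 0xE1 = 11100001 → 3-byte char #4 = E1 84 83.
Offset 13: leading byte 0x5A = 01011010 → 1-byte char #5 = 5A.
Offset 14: leading byte 0xF0 = 11110000 → 4-byte char #6 = F0 90 90 87.
Leading byte 0xF0 = 11110000 matches 11110xxx → 4-byte sequence.
Byte 1: 0xF0 = 11110000, payload 000 (3 bits).
Byte 2: 0x90 = 10010000 (10xxxxxx ✓), payload 010000.
Byte 3: 0x90 = 10010000 (10xxxxxx ✓), payload 010000.
Byte 4: 0x87 = 10000111 (10xxxxxx ✓), payload 000111.
Concatenate: 000010000010000000111 = 0x10407 (21 bits → U+10407).

U+10407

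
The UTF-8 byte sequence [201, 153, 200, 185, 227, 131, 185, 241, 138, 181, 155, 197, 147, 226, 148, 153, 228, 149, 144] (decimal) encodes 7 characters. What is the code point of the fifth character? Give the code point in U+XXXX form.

Offset 0: leading byte 0xC9 = 11001001 → 2-byte char #1 = C9 99.
Offset 2: leading byte 0xC8 = 11001000 → 2-byte char #2 = C8 B9.
Offset 4: leading byte 0xE3 = 11100011 → 3-byte char #3 = E3 83 B9.
Offset 7: leading byte 0xF1 = 11110001 → 4-byte char #4 = F1 8A B5 9B.
Offset 11: leading byte 0xC5 = 11000101 → 2-byte char #5 = C5 93.
Leading byte 0xC5 = 11000101 matches 110xxxxx → 2-byte sequence.
Byte 1: 0xC5 = 11000101, payload 00101 (5 bits).
Byte 2: 0x93 = 10010011 (10xxxxxx ✓), payload 010011.
Concatenate: 00101010011 = 0x153 (11 bits → U+0153).

U+0153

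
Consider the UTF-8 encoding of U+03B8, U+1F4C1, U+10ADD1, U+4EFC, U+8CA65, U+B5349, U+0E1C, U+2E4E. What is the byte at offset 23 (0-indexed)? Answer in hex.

0x9C

U+03B8 → 2-byte form CE B8 at offsets 0–1.
U+1F4C1 → 4-byte form F0 9F 93 81 at offsets 2–5.
U+10ADD1 → 4-byte form F4 8A B7 91 at offsets 6–9.
U+4EFC → 3-byte form E4 BB BC at offsets 10–12.
U+8CA65 → 4-byte form F2 8C A9 A5 at offsets 13–16.
U+B5349 → 4-byte form F2 B5 8D 89 at offsets 17–20.
U+0E1C → 3-byte form E0 B8 9C at offsets 21–23.
Offset 23 falls in char 7's range; it's byte 3 of E0 B8 9C = 0x9C.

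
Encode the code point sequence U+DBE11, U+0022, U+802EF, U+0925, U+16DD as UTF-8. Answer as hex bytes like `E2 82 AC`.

U+DBE11: 4-byte form → F3 9B B8 91.
U+0022: 1-byte form → 22.
U+802EF: 4-byte form → F2 80 8B AF.
U+0925: 3-byte form → E0 A4 A5.
U+16DD: 3-byte form → E1 9B 9D.
Concatenated (15 bytes): F3 9B B8 91 22 F2 80 8B AF E0 A4 A5 E1 9B 9D.

F3 9B B8 91 22 F2 80 8B AF E0 A4 A5 E1 9B 9D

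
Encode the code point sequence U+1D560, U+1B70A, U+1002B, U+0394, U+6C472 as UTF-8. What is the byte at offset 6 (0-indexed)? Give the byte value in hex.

U+1D560 → 4-byte form F0 9D 95 A0 at offsets 0–3.
U+1B70A → 4-byte form F0 9B 9C 8A at offsets 4–7.
Offset 6 falls in char 2's range; it's byte 3 of F0 9B 9C 8A = 0x9C.

0x9C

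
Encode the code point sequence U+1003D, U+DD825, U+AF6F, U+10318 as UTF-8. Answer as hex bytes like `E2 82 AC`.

U+1003D: 4-byte form → F0 90 80 BD.
U+DD825: 4-byte form → F3 9D A0 A5.
U+AF6F: 3-byte form → EA BD AF.
U+10318: 4-byte form → F0 90 8C 98.
Concatenated (15 bytes): F0 90 80 BD F3 9D A0 A5 EA BD AF F0 90 8C 98.

F0 90 80 BD F3 9D A0 A5 EA BD AF F0 90 8C 98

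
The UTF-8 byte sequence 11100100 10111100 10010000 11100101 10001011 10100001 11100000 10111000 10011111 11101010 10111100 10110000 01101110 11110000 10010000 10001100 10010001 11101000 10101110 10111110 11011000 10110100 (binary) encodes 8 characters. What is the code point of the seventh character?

U+8BBE

Offset 0: leading byte 0xE4 = 11100100 → 3-byte char #1 = E4 BC 90.
Offset 3: leading byte 0xE5 = 11100101 → 3-byte char #2 = E5 8B A1.
Offset 6: leading byte 0xE0 = 11100000 → 3-byte char #3 = E0 B8 9F.
Offset 9: leading byte 0xEA = 11101010 → 3-byte char #4 = EA BC B0.
Offset 12: leading byte 0x6E = 01101110 → 1-byte char #5 = 6E.
Offset 13: leading byte 0xF0 = 11110000 → 4-byte char #6 = F0 90 8C 91.
Offset 17: leading byte 0xE8 = 11101000 → 3-byte char #7 = E8 AE BE.
Leading byte 0xE8 = 11101000 matches 1110xxxx → 3-byte sequence.
Byte 1: 0xE8 = 11101000, payload 1000 (4 bits).
Byte 2: 0xAE = 10101110 (10xxxxxx ✓), payload 101110.
Byte 3: 0xBE = 10111110 (10xxxxxx ✓), payload 111110.
Concatenate: 1000101110111110 = 0x8BBE (16 bits → U+8BBE).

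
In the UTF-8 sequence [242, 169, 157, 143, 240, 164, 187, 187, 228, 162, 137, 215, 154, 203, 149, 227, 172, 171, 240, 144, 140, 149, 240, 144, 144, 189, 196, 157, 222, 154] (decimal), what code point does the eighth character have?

U+1043D

Offset 0: leading byte 0xF2 = 11110010 → 4-byte char #1 = F2 A9 9D 8F.
Offset 4: leading byte 0xF0 = 11110000 → 4-byte char #2 = F0 A4 BB BB.
Offset 8: leading byte 0xE4 = 11100100 → 3-byte char #3 = E4 A2 89.
Offset 11: leading byte 0xD7 = 11010111 → 2-byte char #4 = D7 9A.
Offset 13: leading byte 0xCB = 11001011 → 2-byte char #5 = CB 95.
Offset 15: leading byte 0xE3 = 11100011 → 3-byte char #6 = E3 AC AB.
Offset 18: leading byte 0xF0 = 11110000 → 4-byte char #7 = F0 90 8C 95.
Offset 22: leading byte 0xF0 = 11110000 → 4-byte char #8 = F0 90 90 BD.
Leading byte 0xF0 = 11110000 matches 11110xxx → 4-byte sequence.
Byte 1: 0xF0 = 11110000, payload 000 (3 bits).
Byte 2: 0x90 = 10010000 (10xxxxxx ✓), payload 010000.
Byte 3: 0x90 = 10010000 (10xxxxxx ✓), payload 010000.
Byte 4: 0xBD = 10111101 (10xxxxxx ✓), payload 111101.
Concatenate: 000010000010000111101 = 0x1043D (21 bits → U+1043D).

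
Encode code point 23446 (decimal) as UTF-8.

E5 AE 96

U+5B96 = 0x5B96 = 23446 decimal. In range U+0800–U+FFFF → 3-byte form: 1110xxxx 10xxxxxx 10xxxxxx.
Binary (16 bits): 0101101110010110.
Split 4+6+6: 0101 | 101110 | 010110.
Byte 1: 11100101 = 0xE5.
Byte 2: 10101110 = 0xAE.
Byte 3: 10010110 = 0x96.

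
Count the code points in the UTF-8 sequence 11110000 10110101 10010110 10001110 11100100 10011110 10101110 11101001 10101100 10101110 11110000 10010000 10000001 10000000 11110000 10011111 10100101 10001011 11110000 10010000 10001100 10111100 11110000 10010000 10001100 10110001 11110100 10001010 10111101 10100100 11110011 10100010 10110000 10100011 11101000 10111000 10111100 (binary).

10

Byte at offset 0: 0xF0 = 11110000 → 4-byte char (#1). Advance 4.
Byte at offset 4: 0xE4 = 11100100 → 3-byte char (#2). Advance 3.
Byte at offset 7: 0xE9 = 11101001 → 3-byte char (#3). Advance 3.
Byte at offset 10: 0xF0 = 11110000 → 4-byte char (#4). Advance 4.
Byte at offset 14: 0xF0 = 11110000 → 4-byte char (#5). Advance 4.
Byte at offset 18: 0xF0 = 11110000 → 4-byte char (#6). Advance 4.
Byte at offset 22: 0xF0 = 11110000 → 4-byte char (#7). Advance 4.
Byte at offset 26: 0xF4 = 11110100 → 4-byte char (#8). Advance 4.
Byte at offset 30: 0xF3 = 11110011 → 4-byte char (#9). Advance 4.
Byte at offset 34: 0xE8 = 11101000 → 3-byte char (#10). Advance 3.
Reached end at offset 37 after 10 code points.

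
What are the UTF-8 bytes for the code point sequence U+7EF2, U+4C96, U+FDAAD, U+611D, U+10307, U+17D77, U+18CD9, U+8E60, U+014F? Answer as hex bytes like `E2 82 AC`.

U+7EF2: 3-byte form → E7 BB B2.
U+4C96: 3-byte form → E4 B2 96.
U+FDAAD: 4-byte form → F3 BD AA AD.
U+611D: 3-byte form → E6 84 9D.
U+10307: 4-byte form → F0 90 8C 87.
U+17D77: 4-byte form → F0 97 B5 B7.
U+18CD9: 4-byte form → F0 98 B3 99.
U+8E60: 3-byte form → E8 B9 A0.
U+014F: 2-byte form → C5 8F.
Concatenated (30 bytes): E7 BB B2 E4 B2 96 F3 BD AA AD E6 84 9D F0 90 8C 87 F0 97 B5 B7 F0 98 B3 99 E8 B9 A0 C5 8F.

E7 BB B2 E4 B2 96 F3 BD AA AD E6 84 9D F0 90 8C 87 F0 97 B5 B7 F0 98 B3 99 E8 B9 A0 C5 8F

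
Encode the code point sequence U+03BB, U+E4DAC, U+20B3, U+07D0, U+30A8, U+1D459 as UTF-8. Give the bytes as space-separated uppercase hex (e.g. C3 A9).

CE BB F3 A4 B6 AC E2 82 B3 DF 90 E3 82 A8 F0 9D 91 99

U+03BB: 2-byte form → CE BB.
U+E4DAC: 4-byte form → F3 A4 B6 AC.
U+20B3: 3-byte form → E2 82 B3.
U+07D0: 2-byte form → DF 90.
U+30A8: 3-byte form → E3 82 A8.
U+1D459: 4-byte form → F0 9D 91 99.
Concatenated (18 bytes): CE BB F3 A4 B6 AC E2 82 B3 DF 90 E3 82 A8 F0 9D 91 99.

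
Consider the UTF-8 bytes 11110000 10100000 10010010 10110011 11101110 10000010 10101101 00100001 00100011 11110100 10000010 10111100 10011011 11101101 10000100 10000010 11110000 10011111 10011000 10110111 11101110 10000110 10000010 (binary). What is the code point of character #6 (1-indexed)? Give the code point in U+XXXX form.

U+D102

Offset 0: leading byte 0xF0 = 11110000 → 4-byte char #1 = F0 A0 92 B3.
Offset 4: leading byte 0xEE = 11101110 → 3-byte char #2 = EE 82 AD.
Offset 7: leading byte 0x21 = 00100001 → 1-byte char #3 = 21.
Offset 8: leading byte 0x23 = 00100011 → 1-byte char #4 = 23.
Offset 9: leading byte 0xF4 = 11110100 → 4-byte char #5 = F4 82 BC 9B.
Offset 13: leading byte 0xED = 11101101 → 3-byte char #6 = ED 84 82.
Leading byte 0xED = 11101101 matches 1110xxxx → 3-byte sequence.
Byte 1: 0xED = 11101101, payload 1101 (4 bits).
Byte 2: 0x84 = 10000100 (10xxxxxx ✓), payload 000100.
Byte 3: 0x82 = 10000010 (10xxxxxx ✓), payload 000010.
Concatenate: 1101000100000010 = 0xD102 (16 bits → U+D102).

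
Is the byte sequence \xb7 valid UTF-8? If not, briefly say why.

invalid (continuation byte with no leading byte)

Byte 0xB7 = 10110111 has the form 10xxxxxx — a continuation byte — but there is no preceding leading byte.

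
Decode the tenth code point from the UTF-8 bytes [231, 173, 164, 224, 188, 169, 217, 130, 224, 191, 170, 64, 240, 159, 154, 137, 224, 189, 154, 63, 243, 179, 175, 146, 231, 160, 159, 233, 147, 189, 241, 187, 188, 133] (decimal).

U+781F

Offset 0: leading byte 0xE7 = 11100111 → 3-byte char #1 = E7 AD A4.
Offset 3: leading byte 0xE0 = 11100000 → 3-byte char #2 = E0 BC A9.
Offset 6: leading byte 0xD9 = 11011001 → 2-byte char #3 = D9 82.
Offset 8: leading byte 0xE0 = 11100000 → 3-byte char #4 = E0 BF AA.
Offset 11: leading byte 0x40 = 01000000 → 1-byte char #5 = 40.
Offset 12: leading byte 0xF0 = 11110000 → 4-byte char #6 = F0 9F 9A 89.
Offset 16: leading byte 0xE0 = 11100000 → 3-byte char #7 = E0 BD 9A.
Offset 19: leading byte 0x3F = 00111111 → 1-byte char #8 = 3F.
Offset 20: leading byte 0xF3 = 11110011 → 4-byte char #9 = F3 B3 AF 92.
Offset 24: leading byte 0xE7 = 11100111 → 3-byte char #10 = E7 A0 9F.
Leading byte 0xE7 = 11100111 matches 1110xxxx → 3-byte sequence.
Byte 1: 0xE7 = 11100111, payload 0111 (4 bits).
Byte 2: 0xA0 = 10100000 (10xxxxxx ✓), payload 100000.
Byte 3: 0x9F = 10011111 (10xxxxxx ✓), payload 011111.
Concatenate: 0111100000011111 = 0x781F (16 bits → U+781F).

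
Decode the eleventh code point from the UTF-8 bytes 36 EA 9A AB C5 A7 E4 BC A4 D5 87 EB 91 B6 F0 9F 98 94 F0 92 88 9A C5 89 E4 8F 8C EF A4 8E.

U+F90E

Offset 0: leading byte 0x36 = 00110110 → 1-byte char #1 = 36.
Offset 1: leading byte 0xEA = 11101010 → 3-byte char #2 = EA 9A AB.
Offset 4: leading byte 0xC5 = 11000101 → 2-byte char #3 = C5 A7.
Offset 6: leading byte 0xE4 = 11100100 → 3-byte char #4 = E4 BC A4.
Offset 9: leading byte 0xD5 = 11010101 → 2-byte char #5 = D5 87.
Offset 11: leading byte 0xEB = 11101011 → 3-byte char #6 = EB 91 B6.
Offset 14: leading byte 0xF0 = 11110000 → 4-byte char #7 = F0 9F 98 94.
Offset 18: leading byte 0xF0 = 11110000 → 4-byte char #8 = F0 92 88 9A.
Offset 22: leading byte 0xC5 = 11000101 → 2-byte char #9 = C5 89.
Offset 24: leading byte 0xE4 = 11100100 → 3-byte char #10 = E4 8F 8C.
Offset 27: leading byte 0xEF = 11101111 → 3-byte char #11 = EF A4 8E.
Leading byte 0xEF = 11101111 matches 1110xxxx → 3-byte sequence.
Byte 1: 0xEF = 11101111, payload 1111 (4 bits).
Byte 2: 0xA4 = 10100100 (10xxxxxx ✓), payload 100100.
Byte 3: 0x8E = 10001110 (10xxxxxx ✓), payload 001110.
Concatenate: 1111100100001110 = 0xF90E (16 bits → U+F90E).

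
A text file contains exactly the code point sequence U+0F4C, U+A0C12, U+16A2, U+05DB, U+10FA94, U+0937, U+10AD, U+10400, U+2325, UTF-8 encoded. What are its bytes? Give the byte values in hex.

E0 BD 8C F2 A0 B0 92 E1 9A A2 D7 9B F4 8F AA 94 E0 A4 B7 E1 82 AD F0 90 90 80 E2 8C A5

U+0F4C: 3-byte form → E0 BD 8C.
U+A0C12: 4-byte form → F2 A0 B0 92.
U+16A2: 3-byte form → E1 9A A2.
U+05DB: 2-byte form → D7 9B.
U+10FA94: 4-byte form → F4 8F AA 94.
U+0937: 3-byte form → E0 A4 B7.
U+10AD: 3-byte form → E1 82 AD.
U+10400: 4-byte form → F0 90 90 80.
U+2325: 3-byte form → E2 8C A5.
Concatenated (29 bytes): E0 BD 8C F2 A0 B0 92 E1 9A A2 D7 9B F4 8F AA 94 E0 A4 B7 E1 82 AD F0 90 90 80 E2 8C A5.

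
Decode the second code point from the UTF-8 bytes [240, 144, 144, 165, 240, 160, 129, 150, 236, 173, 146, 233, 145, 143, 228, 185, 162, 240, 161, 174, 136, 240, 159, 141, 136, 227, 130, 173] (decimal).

U+20056

Offset 0: leading byte 0xF0 = 11110000 → 4-byte char #1 = F0 90 90 A5.
Offset 4: leading byte 0xF0 = 11110000 → 4-byte char #2 = F0 A0 81 96.
Leading byte 0xF0 = 11110000 matches 11110xxx → 4-byte sequence.
Byte 1: 0xF0 = 11110000, payload 000 (3 bits).
Byte 2: 0xA0 = 10100000 (10xxxxxx ✓), payload 100000.
Byte 3: 0x81 = 10000001 (10xxxxxx ✓), payload 000001.
Byte 4: 0x96 = 10010110 (10xxxxxx ✓), payload 010110.
Concatenate: 000100000000001010110 = 0x20056 (21 bits → U+20056).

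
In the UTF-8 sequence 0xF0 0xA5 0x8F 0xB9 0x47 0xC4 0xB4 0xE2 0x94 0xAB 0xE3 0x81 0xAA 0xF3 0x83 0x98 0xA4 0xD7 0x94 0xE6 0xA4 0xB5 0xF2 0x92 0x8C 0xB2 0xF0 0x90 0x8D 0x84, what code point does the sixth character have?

U+C3624

Offset 0: leading byte 0xF0 = 11110000 → 4-byte char #1 = F0 A5 8F B9.
Offset 4: leading byte 0x47 = 01000111 → 1-byte char #2 = 47.
Offset 5: leading byte 0xC4 = 11000100 → 2-byte char #3 = C4 B4.
Offset 7: leading byte 0xE2 = 11100010 → 3-byte char #4 = E2 94 AB.
Offset 10: leading byte 0xE3 = 11100011 → 3-byte char #5 = E3 81 AA.
Offset 13: leading byte 0xF3 = 11110011 → 4-byte char #6 = F3 83 98 A4.
Leading byte 0xF3 = 11110011 matches 11110xxx → 4-byte sequence.
Byte 1: 0xF3 = 11110011, payload 011 (3 bits).
Byte 2: 0x83 = 10000011 (10xxxxxx ✓), payload 000011.
Byte 3: 0x98 = 10011000 (10xxxxxx ✓), payload 011000.
Byte 4: 0xA4 = 10100100 (10xxxxxx ✓), payload 100100.
Concatenate: 011000011011000100100 = 0xC3624 (21 bits → U+C3624).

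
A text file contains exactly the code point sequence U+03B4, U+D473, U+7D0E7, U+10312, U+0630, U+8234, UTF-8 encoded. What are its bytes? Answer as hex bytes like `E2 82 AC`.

U+03B4: 2-byte form → CE B4.
U+D473: 3-byte form → ED 91 B3.
U+7D0E7: 4-byte form → F1 BD 83 A7.
U+10312: 4-byte form → F0 90 8C 92.
U+0630: 2-byte form → D8 B0.
U+8234: 3-byte form → E8 88 B4.
Concatenated (18 bytes): CE B4 ED 91 B3 F1 BD 83 A7 F0 90 8C 92 D8 B0 E8 88 B4.

CE B4 ED 91 B3 F1 BD 83 A7 F0 90 8C 92 D8 B0 E8 88 B4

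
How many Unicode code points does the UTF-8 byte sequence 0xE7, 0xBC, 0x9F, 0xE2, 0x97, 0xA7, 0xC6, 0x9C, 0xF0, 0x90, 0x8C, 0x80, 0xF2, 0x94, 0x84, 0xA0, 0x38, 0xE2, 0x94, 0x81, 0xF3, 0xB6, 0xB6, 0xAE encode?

Byte at offset 0: 0xE7 = 11100111 → 3-byte char (#1). Advance 3.
Byte at offset 3: 0xE2 = 11100010 → 3-byte char (#2). Advance 3.
Byte at offset 6: 0xC6 = 11000110 → 2-byte char (#3). Advance 2.
Byte at offset 8: 0xF0 = 11110000 → 4-byte char (#4). Advance 4.
Byte at offset 12: 0xF2 = 11110010 → 4-byte char (#5). Advance 4.
Byte at offset 16: 0x38 = 00111000 → 1-byte char (#6). Advance 1.
Byte at offset 17: 0xE2 = 11100010 → 3-byte char (#7). Advance 3.
Byte at offset 20: 0xF3 = 11110011 → 4-byte char (#8). Advance 4.
Reached end at offset 24 after 8 code points.

8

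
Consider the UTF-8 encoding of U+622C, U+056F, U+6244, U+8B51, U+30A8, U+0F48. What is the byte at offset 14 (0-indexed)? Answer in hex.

0xE0

U+622C → 3-byte form E6 88 AC at offsets 0–2.
U+056F → 2-byte form D5 AF at offsets 3–4.
U+6244 → 3-byte form E6 89 84 at offsets 5–7.
U+8B51 → 3-byte form E8 AD 91 at offsets 8–10.
U+30A8 → 3-byte form E3 82 A8 at offsets 11–13.
U+0F48 → 3-byte form E0 BD 88 at offsets 14–16.
Offset 14 falls in char 6's range; it's byte 1 of E0 BD 88 = 0xE0.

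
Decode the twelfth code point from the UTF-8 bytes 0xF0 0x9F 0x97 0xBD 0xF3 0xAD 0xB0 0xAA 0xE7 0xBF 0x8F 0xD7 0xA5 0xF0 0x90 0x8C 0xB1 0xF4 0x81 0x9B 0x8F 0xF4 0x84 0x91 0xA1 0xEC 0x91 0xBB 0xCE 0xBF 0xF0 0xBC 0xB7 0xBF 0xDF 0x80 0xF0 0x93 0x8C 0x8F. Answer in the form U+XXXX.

Offset 0: leading byte 0xF0 = 11110000 → 4-byte char #1 = F0 9F 97 BD.
Offset 4: leading byte 0xF3 = 11110011 → 4-byte char #2 = F3 AD B0 AA.
Offset 8: leading byte 0xE7 = 11100111 → 3-byte char #3 = E7 BF 8F.
Offset 11: leading byte 0xD7 = 11010111 → 2-byte char #4 = D7 A5.
Offset 13: leading byte 0xF0 = 11110000 → 4-byte char #5 = F0 90 8C B1.
Offset 17: leading byte 0xF4 = 11110100 → 4-byte char #6 = F4 81 9B 8F.
Offset 21: leading byte 0xF4 = 11110100 → 4-byte char #7 = F4 84 91 A1.
Offset 25: leading byte 0xEC = 11101100 → 3-byte char #8 = EC 91 BB.
Offset 28: leading byte 0xCE = 11001110 → 2-byte char #9 = CE BF.
Offset 30: leading byte 0xF0 = 11110000 → 4-byte char #10 = F0 BC B7 BF.
Offset 34: leading byte 0xDF = 11011111 → 2-byte char #11 = DF 80.
Offset 36: leading byte 0xF0 = 11110000 → 4-byte char #12 = F0 93 8C 8F.
Leading byte 0xF0 = 11110000 matches 11110xxx → 4-byte sequence.
Byte 1: 0xF0 = 11110000, payload 000 (3 bits).
Byte 2: 0x93 = 10010011 (10xxxxxx ✓), payload 010011.
Byte 3: 0x8C = 10001100 (10xxxxxx ✓), payload 001100.
Byte 4: 0x8F = 10001111 (10xxxxxx ✓), payload 001111.
Concatenate: 000010011001100001111 = 0x1330F (21 bits → U+1330F).

U+1330F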